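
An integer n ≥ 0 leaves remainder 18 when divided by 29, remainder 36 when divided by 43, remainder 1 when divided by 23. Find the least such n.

From n ≡ 18 (mod 29) write n = 18 + 29t. Substituting into n ≡ 36 (mod 43) gives 29t ≡ 18 (mod 43), and since 29⁻¹ ≡ 3 (mod 43), t ≡ 11. Hence n ≡ 18 + 29·11 = 337 (mod 1247).
From n ≡ 337 (mod 1247) write n = 337 + 1247t. Substituting into n ≡ 1 (mod 23) gives 1247t ≡ 9 (mod 23), and since 5⁻¹ ≡ 14 (mod 23), t ≡ 11. Hence n ≡ 337 + 1247·11 = 14054 (mod 28681).

14054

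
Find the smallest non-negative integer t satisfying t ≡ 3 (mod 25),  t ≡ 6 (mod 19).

From t ≡ 3 (mod 25) write t = 3 + 25s. Substituting into t ≡ 6 (mod 19) gives 25s ≡ 3 (mod 19), and since 6⁻¹ ≡ 16 (mod 19), s ≡ 10. Hence t ≡ 3 + 25·10 = 253 (mod 475).

253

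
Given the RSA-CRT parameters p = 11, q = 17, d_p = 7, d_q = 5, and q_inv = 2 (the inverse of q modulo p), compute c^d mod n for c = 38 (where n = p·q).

157

m₁ = c^(d_p) mod p: c ≡ 5 (mod 11), and 5^7 mod 11 = 3.
m₂ = c^(d_q) mod q: c ≡ 4 (mod 17), and 4^5 mod 17 = 4.
h = q_inv·(m₁ − m₂) mod p = 2·(3 − 4) mod 11 = 9.
m = m₂ + h·q = 4 + 9·17 = 157.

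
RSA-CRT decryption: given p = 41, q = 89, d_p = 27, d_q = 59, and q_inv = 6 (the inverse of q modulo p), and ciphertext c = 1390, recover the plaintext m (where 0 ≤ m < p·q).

m₁ = c^(d_p) mod p: c ≡ 37 (mod 41), and 37^27 mod 41 = 16.
m₂ = c^(d_q) mod q: c ≡ 55 (mod 89), and 55^59 mod 89 = 34.
h = q_inv·(m₁ − m₂) mod p = 6·(16 − 34) mod 41 = 15.
m = m₂ + h·q = 34 + 15·89 = 1369.

1369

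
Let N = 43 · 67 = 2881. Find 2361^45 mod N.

1871

Mod 43: 2361 ≡ 39; by Fermat, exponent reduces to 45 mod 42 = 3; 39^3 ≡ 22 (mod 43).
Mod 67: 2361 ≡ 16; 16^45 ≡ 62 (mod 67).
Combine by CRT: x ≡ 22 (mod 43), x ≡ 62 (mod 67) ⇒ x ≡ 1871 (mod 2881).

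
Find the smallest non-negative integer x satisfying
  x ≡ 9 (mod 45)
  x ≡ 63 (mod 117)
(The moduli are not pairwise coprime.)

414

gcd(45, 117) = 9 and 9 | (63 − 9), so the pair is consistent; merging gives x ≡ 414 (mod 585), where 585 = lcm(45, 117).
The solution is unique modulo lcm(45, 117) = 585.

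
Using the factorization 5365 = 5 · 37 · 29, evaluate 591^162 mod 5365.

Mod 5: 591 ≡ 1; by Fermat, exponent reduces to 162 mod 4 = 2; 1^2 ≡ 1 (mod 5).
Mod 37: 591 ≡ 36; by Fermat, exponent reduces to 162 mod 36 = 18; 36^18 ≡ 1 (mod 37).
Mod 29: 591 ≡ 11; by Fermat, exponent reduces to 162 mod 28 = 22; 11^22 ≡ 13 (mod 29).
Combine by CRT: x ≡ 1 (mod 5), x ≡ 1 (mod 37), x ≡ 13 (mod 29) ⇒ x ≡ 1666 (mod 5365).

1666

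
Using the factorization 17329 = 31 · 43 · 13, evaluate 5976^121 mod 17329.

5976

Mod 31: 5976 ≡ 24; by Fermat, exponent reduces to 121 mod 30 = 1; 24^1 ≡ 24 (mod 31).
Mod 43: 5976 ≡ 42; by Fermat, exponent reduces to 121 mod 42 = 37; 42^37 ≡ 42 (mod 43).
Mod 13: 5976 ≡ 9; by Fermat, exponent reduces to 121 mod 12 = 1; 9^1 ≡ 9 (mod 13).
Combine by CRT: x ≡ 24 (mod 31), x ≡ 42 (mod 43), x ≡ 9 (mod 13) ⇒ x ≡ 5976 (mod 17329).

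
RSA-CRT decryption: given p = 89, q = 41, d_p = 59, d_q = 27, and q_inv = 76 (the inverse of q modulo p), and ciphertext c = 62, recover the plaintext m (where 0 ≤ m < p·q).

m₁ = c^(d_p) mod p: c ≡ 62 (mod 89), and 62^59 mod 89 = 86.
m₂ = c^(d_q) mod q: c ≡ 21 (mod 41), and 21^27 mod 41 = 33.
h = q_inv·(m₁ − m₂) mod p = 76·(86 − 33) mod 89 = 23.
m = m₂ + h·q = 33 + 23·41 = 976.

976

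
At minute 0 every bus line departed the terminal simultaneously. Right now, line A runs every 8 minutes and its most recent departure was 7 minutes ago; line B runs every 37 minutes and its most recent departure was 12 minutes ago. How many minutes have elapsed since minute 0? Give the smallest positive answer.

From t ≡ 7 (mod 8) write t = 7 + 8s. Substituting into t ≡ 12 (mod 37) gives 8s ≡ 5 (mod 37), and since 8⁻¹ ≡ 14 (mod 37), s ≡ 33. Hence t ≡ 7 + 8·33 = 271 (mod 296).

271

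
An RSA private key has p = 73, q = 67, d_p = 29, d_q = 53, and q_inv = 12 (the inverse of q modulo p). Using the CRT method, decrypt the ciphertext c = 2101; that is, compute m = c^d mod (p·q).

3613

m₁ = c^(d_p) mod p: c ≡ 57 (mod 73), and 57^29 mod 73 = 36.
m₂ = c^(d_q) mod q: c ≡ 24 (mod 67), and 24^53 mod 67 = 62.
h = q_inv·(m₁ − m₂) mod p = 12·(36 − 62) mod 73 = 53.
m = m₂ + h·q = 62 + 53·67 = 3613.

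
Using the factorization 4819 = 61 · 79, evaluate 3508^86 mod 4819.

4742

Mod 61: 3508 ≡ 31; by Fermat, exponent reduces to 86 mod 60 = 26; 31^26 ≡ 45 (mod 61).
Mod 79: 3508 ≡ 32; by Fermat, exponent reduces to 86 mod 78 = 8; 32^8 ≡ 2 (mod 79).
Combine by CRT: x ≡ 45 (mod 61), x ≡ 2 (mod 79) ⇒ x ≡ 4742 (mod 4819).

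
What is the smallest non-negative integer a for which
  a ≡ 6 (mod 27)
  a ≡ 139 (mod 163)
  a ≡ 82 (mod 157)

From a ≡ 6 (mod 27) write a = 6 + 27t. Substituting into a ≡ 139 (mod 163) gives 27t ≡ 133 (mod 163), and since 27⁻¹ ≡ 157 (mod 163), t ≡ 17. Hence a ≡ 6 + 27·17 = 465 (mod 4401).
From a ≡ 465 (mod 4401) write a = 465 + 4401t. Substituting into a ≡ 82 (mod 157) gives 4401t ≡ 88 (mod 157), and since 5⁻¹ ≡ 63 (mod 157), t ≡ 49. Hence a ≡ 465 + 4401·49 = 216114 (mod 690957).

216114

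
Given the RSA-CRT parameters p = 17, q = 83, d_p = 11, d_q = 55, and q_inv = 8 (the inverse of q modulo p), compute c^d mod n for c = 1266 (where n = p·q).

274

m₁ = c^(d_p) mod p: c ≡ 8 (mod 17), and 8^11 mod 17 = 2.
m₂ = c^(d_q) mod q: c ≡ 21 (mod 83), and 21^55 mod 83 = 25.
h = q_inv·(m₁ − m₂) mod p = 8·(2 − 25) mod 17 = 3.
m = m₂ + h·q = 25 + 3·83 = 274.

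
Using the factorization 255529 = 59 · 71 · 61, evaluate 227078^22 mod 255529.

111703

Mod 59: 227078 ≡ 46; 46^22 ≡ 16 (mod 59).
Mod 71: 227078 ≡ 20; 20^22 ≡ 20 (mod 71).
Mod 61: 227078 ≡ 36; 36^22 ≡ 12 (mod 61).
Combine by CRT: x ≡ 16 (mod 59), x ≡ 20 (mod 71), x ≡ 12 (mod 61) ⇒ x ≡ 111703 (mod 255529).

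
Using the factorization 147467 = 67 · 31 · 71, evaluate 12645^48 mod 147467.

Mod 67: 12645 ≡ 49; 49^48 ≡ 25 (mod 67).
Mod 31: 12645 ≡ 28; by Fermat, exponent reduces to 48 mod 30 = 18; 28^18 ≡ 4 (mod 31).
Mod 71: 12645 ≡ 7; 7^48 ≡ 43 (mod 71).
Combine by CRT: x ≡ 25 (mod 67), x ≡ 4 (mod 31), x ≡ 43 (mod 71) ⇒ x ≡ 68700 (mod 147467).

68700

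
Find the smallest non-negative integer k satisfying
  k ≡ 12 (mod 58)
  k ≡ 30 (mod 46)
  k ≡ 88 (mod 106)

gcd(58, 46) = 2 and 2 | (30 − 12), so the pair is consistent; merging gives k ≡ 766 (mod 1334), where 1334 = lcm(58, 46).
gcd(1334, 106) = 2 and 2 | (88 − 766), so the pair is consistent; merging gives k ≡ 18108 (mod 70702), where 70702 = lcm(1334, 106).
The solution is unique modulo lcm(58, 46, 106) = 70702.

18108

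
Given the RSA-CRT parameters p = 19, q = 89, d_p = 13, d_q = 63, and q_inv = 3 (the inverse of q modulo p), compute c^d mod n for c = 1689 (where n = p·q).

1346

m₁ = c^(d_p) mod p: c ≡ 17 (mod 19), and 17^13 mod 19 = 16.
m₂ = c^(d_q) mod q: c ≡ 87 (mod 89), and 87^63 mod 89 = 11.
h = q_inv·(m₁ − m₂) mod p = 3·(16 − 11) mod 19 = 15.
m = m₂ + h·q = 11 + 15·89 = 1346.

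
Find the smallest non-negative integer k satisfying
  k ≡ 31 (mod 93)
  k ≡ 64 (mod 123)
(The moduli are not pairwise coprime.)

Combine the congruences pairwise.
gcd(93, 123) = 3 and 3 | (64 − 31), so the pair is consistent; merging gives k ≡ 310 (mod 3813), where 3813 = lcm(93, 123).
The solution is unique modulo lcm(93, 123) = 3813.

310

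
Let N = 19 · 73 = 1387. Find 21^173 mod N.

262

Mod 19: 21 ≡ 2; by Fermat, exponent reduces to 173 mod 18 = 11; 2^11 ≡ 15 (mod 19).
Mod 73: 21 ≡ 21; by Fermat, exponent reduces to 173 mod 72 = 29; 21^29 ≡ 43 (mod 73).
Combine by CRT: x ≡ 15 (mod 19), x ≡ 43 (mod 73) ⇒ x ≡ 262 (mod 1387).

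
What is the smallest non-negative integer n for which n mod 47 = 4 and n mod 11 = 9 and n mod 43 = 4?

4046

The moduli are pairwise coprime; M = 47·11·43 = 22231.
M/47 = 473; 473 ≡ 3 (mod 47); 3·16 ≡ 1, so inverse 16.
M/11 = 2021; 2021 ≡ 8 (mod 11); 8·7 ≡ 1, so inverse 7.
M/43 = 517; 517 ≡ 1 (mod 43), inverse 1.
n ≡ 4·473·16 + 9·2021·7 + 4·517·1 = 159663.
159663 mod 22231 = 4046.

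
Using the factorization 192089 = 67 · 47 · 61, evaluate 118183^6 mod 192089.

76863

Mod 67: 118183 ≡ 62; 62^6 ≡ 14 (mod 67).
Mod 47: 118183 ≡ 25; 25^6 ≡ 18 (mod 47).
Mod 61: 118183 ≡ 26; 26^6 ≡ 3 (mod 61).
Combine by CRT: x ≡ 14 (mod 67), x ≡ 18 (mod 47), x ≡ 3 (mod 61) ⇒ x ≡ 76863 (mod 192089).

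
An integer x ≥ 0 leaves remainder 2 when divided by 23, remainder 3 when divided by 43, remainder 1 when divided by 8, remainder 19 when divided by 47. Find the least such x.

From x ≡ 2 (mod 23) write x = 2 + 23t. Substituting into x ≡ 3 (mod 43) gives 23t ≡ 1 (mod 43), and since 23⁻¹ ≡ 15 (mod 43), t ≡ 15. Hence x ≡ 2 + 23·15 = 347 (mod 989).
From x ≡ 347 (mod 989) write x = 347 + 989t. Substituting into x ≡ 1 (mod 8) gives 989t ≡ 6 (mod 8), and since 5⁻¹ ≡ 5 (mod 8), t ≡ 6. Hence x ≡ 347 + 989·6 = 6281 (mod 7912).
From x ≡ 6281 (mod 7912) write x = 6281 + 7912t. Substituting into x ≡ 19 (mod 47) gives 7912t ≡ 36 (mod 47), and since 16⁻¹ ≡ 3 (mod 47), t ≡ 14. Hence x ≡ 6281 + 7912·14 = 117049 (mod 371864).

117049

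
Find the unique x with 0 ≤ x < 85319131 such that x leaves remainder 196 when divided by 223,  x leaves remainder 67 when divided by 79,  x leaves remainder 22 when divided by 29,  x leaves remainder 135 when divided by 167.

50979557

Combine the congruences pairwise.
From x ≡ 196 (mod 223) write x = 196 + 223t. Substituting into x ≡ 67 (mod 79) gives 223t ≡ 29 (mod 79), and since 65⁻¹ ≡ 62 (mod 79), t ≡ 60. Hence x ≡ 196 + 223·60 = 13576 (mod 17617).
From x ≡ 13576 (mod 17617) write x = 13576 + 17617t. Substituting into x ≡ 22 (mod 29) gives 17617t ≡ 18 (mod 29), and since 14⁻¹ ≡ 27 (mod 29), t ≡ 22. Hence x ≡ 13576 + 17617·22 = 401150 (mod 510893).
From x ≡ 401150 (mod 510893) write x = 401150 + 510893t. Substituting into x ≡ 135 (mod 167) gives 510893t ≡ 119 (mod 167), and since 40⁻¹ ≡ 71 (mod 167), t ≡ 99. Hence x ≡ 401150 + 510893·99 = 50979557 (mod 85319131).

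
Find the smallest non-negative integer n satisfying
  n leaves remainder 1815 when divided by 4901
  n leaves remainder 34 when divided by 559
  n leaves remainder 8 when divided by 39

gcd(4901, 559) = 13 and 13 | (34 − 1815), so the pair is consistent; merging gives n ≡ 90033 (mod 210743), where 210743 = lcm(4901, 559).
gcd(210743, 39) = 13 and 13 | (8 − 90033), so the pair is consistent; merging gives n ≡ 300776 (mod 632229), where 632229 = lcm(210743, 39).
The solution is unique modulo lcm(4901, 559, 39) = 632229.

300776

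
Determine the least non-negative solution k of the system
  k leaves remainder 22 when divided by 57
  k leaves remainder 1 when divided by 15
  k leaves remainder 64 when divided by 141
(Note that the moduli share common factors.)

gcd(57, 15) = 3 and 3 | (1 − 22), so the pair is consistent; merging gives k ≡ 136 (mod 285), where 285 = lcm(57, 15).
gcd(285, 141) = 3 and 3 | (64 − 136), so the pair is consistent; merging gives k ≡ 6691 (mod 13395), where 13395 = lcm(285, 141).
The solution is unique modulo lcm(57, 15, 141) = 13395.

6691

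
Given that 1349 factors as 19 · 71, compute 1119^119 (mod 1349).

593

Mod 19: 1119 ≡ 17; by Fermat, exponent reduces to 119 mod 18 = 11; 17^11 ≡ 4 (mod 19).
Mod 71: 1119 ≡ 54; by Fermat, exponent reduces to 119 mod 70 = 49; 54^49 ≡ 25 (mod 71).
Combine by CRT: x ≡ 4 (mod 19), x ≡ 25 (mod 71) ⇒ x ≡ 593 (mod 1349).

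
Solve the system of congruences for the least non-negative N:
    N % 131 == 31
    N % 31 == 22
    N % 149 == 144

From N ≡ 31 (mod 131) write N = 31 + 131t. Substituting into N ≡ 22 (mod 31) gives 131t ≡ 22 (mod 31), and since 7⁻¹ ≡ 9 (mod 31), t ≡ 12. Hence N ≡ 31 + 131·12 = 1603 (mod 4061).
From N ≡ 1603 (mod 4061) write N = 1603 + 4061t. Substituting into N ≡ 144 (mod 149) gives 4061t ≡ 31 (mod 149), and since 38⁻¹ ≡ 51 (mod 149), t ≡ 91. Hence N ≡ 1603 + 4061·91 = 371154 (mod 605089).

371154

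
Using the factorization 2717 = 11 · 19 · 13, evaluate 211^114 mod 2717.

Mod 11: 211 ≡ 2; by Fermat, exponent reduces to 114 mod 10 = 4; 2^4 ≡ 5 (mod 11).
Mod 19: 211 ≡ 2; by Fermat, exponent reduces to 114 mod 18 = 6; 2^6 ≡ 7 (mod 19).
Mod 13: 211 ≡ 3; by Fermat, exponent reduces to 114 mod 12 = 6; 3^6 ≡ 1 (mod 13).
Combine by CRT: x ≡ 5 (mod 11), x ≡ 7 (mod 19), x ≡ 1 (mod 13) ⇒ x ≡ 2458 (mod 2717).

2458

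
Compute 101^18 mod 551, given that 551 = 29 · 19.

96

Mod 29: 101 ≡ 14; 14^18 ≡ 9 (mod 29).
Mod 19: 101 ≡ 6; since 18 | 18, by Fermat 6^18 ≡ 1 (mod 19).
Combine by CRT: x ≡ 9 (mod 29), x ≡ 1 (mod 19) ⇒ x ≡ 96 (mod 551).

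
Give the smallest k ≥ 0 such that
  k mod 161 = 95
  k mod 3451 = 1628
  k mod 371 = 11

3918513

gcd(161, 3451) = 7 and 7 | (1628 − 95), so the pair is consistent; merging gives k ≡ 29236 (mod 79373), where 79373 = lcm(161, 3451).
gcd(79373, 371) = 7 and 7 | (11 − 29236), so the pair is consistent; merging gives k ≡ 3918513 (mod 4206769), where 4206769 = lcm(79373, 371).
The solution is unique modulo lcm(161, 3451, 371) = 4206769.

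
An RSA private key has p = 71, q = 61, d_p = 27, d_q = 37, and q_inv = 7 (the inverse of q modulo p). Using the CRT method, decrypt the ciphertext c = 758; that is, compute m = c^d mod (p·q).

m₁ = c^(d_p) mod p: c ≡ 48 (mod 71), and 48^27 mod 71 = 37.
m₂ = c^(d_q) mod q: c ≡ 26 (mod 61), and 26^37 mod 61 = 44.
h = q_inv·(m₁ − m₂) mod p = 7·(37 − 44) mod 71 = 22.
m = m₂ + h·q = 44 + 22·61 = 1386.

1386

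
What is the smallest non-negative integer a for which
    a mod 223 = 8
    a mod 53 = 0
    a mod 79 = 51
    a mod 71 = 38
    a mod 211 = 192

11093297129

From a ≡ 8 (mod 223) write a = 8 + 223t. Substituting into a ≡ 0 (mod 53) gives 223t ≡ 45 (mod 53), and since 11⁻¹ ≡ 29 (mod 53), t ≡ 33. Hence a ≡ 8 + 223·33 = 7367 (mod 11819).
From a ≡ 7367 (mod 11819) write a = 7367 + 11819t. Substituting into a ≡ 51 (mod 79) gives 11819t ≡ 31 (mod 79), and since 48⁻¹ ≡ 28 (mod 79), t ≡ 78. Hence a ≡ 7367 + 11819·78 = 929249 (mod 933701).
From a ≡ 929249 (mod 933701) write a = 929249 + 933701t. Substituting into a ≡ 38 (mod 71) gives 933701t ≡ 37 (mod 71), and since 51⁻¹ ≡ 39 (mod 71), t ≡ 23. Hence a ≡ 929249 + 933701·23 = 22404372 (mod 66292771).
From a ≡ 22404372 (mod 66292771) write a = 22404372 + 66292771t. Substituting into a ≡ 192 (mod 211) gives 66292771t ≡ 11 (mod 211), and since 158⁻¹ ≡ 207 (mod 211), t ≡ 167. Hence a ≡ 22404372 + 66292771·167 = 11093297129 (mod 13987774681).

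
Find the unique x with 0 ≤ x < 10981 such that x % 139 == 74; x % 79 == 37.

7858

Combine the congruences pairwise.
From x ≡ 74 (mod 139) write x = 74 + 139t. Substituting into x ≡ 37 (mod 79) gives 139t ≡ 42 (mod 79), and since 60⁻¹ ≡ 54 (mod 79), t ≡ 56. Hence x ≡ 74 + 139·56 = 7858 (mod 10981).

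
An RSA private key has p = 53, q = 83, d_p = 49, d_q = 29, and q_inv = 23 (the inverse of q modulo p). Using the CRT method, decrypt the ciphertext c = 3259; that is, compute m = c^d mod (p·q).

3808

m₁ = c^(d_p) mod p: c ≡ 26 (mod 53), and 26^49 mod 53 = 45.
m₂ = c^(d_q) mod q: c ≡ 22 (mod 83), and 22^29 mod 83 = 73.
h = q_inv·(m₁ − m₂) mod p = 23·(45 − 73) mod 53 = 45.
m = m₂ + h·q = 73 + 45·83 = 3808.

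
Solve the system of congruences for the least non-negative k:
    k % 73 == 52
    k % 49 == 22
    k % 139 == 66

From k ≡ 52 (mod 73) write k = 52 + 73t. Substituting into k ≡ 22 (mod 49) gives 73t ≡ 19 (mod 49), and since 24⁻¹ ≡ 47 (mod 49), t ≡ 11. Hence k ≡ 52 + 73·11 = 855 (mod 3577).
From k ≡ 855 (mod 3577) write k = 855 + 3577t. Substituting into k ≡ 66 (mod 139) gives 3577t ≡ 45 (mod 139), and since 102⁻¹ ≡ 15 (mod 139), t ≡ 119. Hence k ≡ 855 + 3577·119 = 426518 (mod 497203).

426518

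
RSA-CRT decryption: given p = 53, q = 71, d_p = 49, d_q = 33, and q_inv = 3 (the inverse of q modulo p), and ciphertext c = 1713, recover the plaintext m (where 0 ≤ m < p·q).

m₁ = c^(d_p) mod p: c ≡ 17 (mod 53), and 17^49 mod 53 = 43.
m₂ = c^(d_q) mod q: c ≡ 9 (mod 71), and 9^33 mod 71 = 64.
h = q_inv·(m₁ − m₂) mod p = 3·(43 − 64) mod 53 = 43.
m = m₂ + h·q = 64 + 43·71 = 3117.

3117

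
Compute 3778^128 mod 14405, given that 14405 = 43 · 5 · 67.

6486

Mod 43: 3778 ≡ 37; by Fermat, exponent reduces to 128 mod 42 = 2; 37^2 ≡ 36 (mod 43).
Mod 5: 3778 ≡ 3; since 4 | 128, by Fermat 3^128 ≡ 1 (mod 5).
Mod 67: 3778 ≡ 26; by Fermat, exponent reduces to 128 mod 66 = 62; 26^62 ≡ 54 (mod 67).
Combine by CRT: x ≡ 36 (mod 43), x ≡ 1 (mod 5), x ≡ 54 (mod 67) ⇒ x ≡ 6486 (mod 14405).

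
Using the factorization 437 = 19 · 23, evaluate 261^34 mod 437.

Mod 19: 261 ≡ 14; by Fermat, exponent reduces to 34 mod 18 = 16; 14^16 ≡ 16 (mod 19).
Mod 23: 261 ≡ 8; by Fermat, exponent reduces to 34 mod 22 = 12; 8^12 ≡ 8 (mod 23).
Combine by CRT: x ≡ 16 (mod 19), x ≡ 8 (mod 23) ⇒ x ≡ 54 (mod 437).

54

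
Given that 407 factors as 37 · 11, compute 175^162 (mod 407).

1

Mod 37: 175 ≡ 27; by Fermat, exponent reduces to 162 mod 36 = 18; 27^18 ≡ 1 (mod 37).
Mod 11: 175 ≡ 10; by Fermat, exponent reduces to 162 mod 10 = 2; 10^2 ≡ 1 (mod 11).
Combine by CRT: x ≡ 1 (mod 37), x ≡ 1 (mod 11) ⇒ x ≡ 1 (mod 407).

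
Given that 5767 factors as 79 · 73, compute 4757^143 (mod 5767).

Mod 79: 4757 ≡ 17; by Fermat, exponent reduces to 143 mod 78 = 65; 17^65 ≡ 78 (mod 79).
Mod 73: 4757 ≡ 12; by Fermat, exponent reduces to 143 mod 72 = 71; 12^71 ≡ 67 (mod 73).
Combine by CRT: x ≡ 78 (mod 79), x ≡ 67 (mod 73) ⇒ x ≡ 4739 (mod 5767).

4739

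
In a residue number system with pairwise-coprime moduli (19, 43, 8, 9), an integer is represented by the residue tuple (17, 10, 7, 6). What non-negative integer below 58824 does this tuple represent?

2031

The moduli are pairwise coprime; N = 19·43·8·9 = 58824.
N/19 = 3096; 3096 ≡ 18 (mod 19); 18·18 ≡ 1, so inverse 18.
N/43 = 1368; 1368 ≡ 35 (mod 43); 35·16 ≡ 1, so inverse 16.
N/8 = 7353; 7353 ≡ 1 (mod 8), inverse 1.
N/9 = 6536; 6536 ≡ 2 (mod 9); 2·5 ≡ 1, so inverse 5.
x ≡ 17·3096·18 + 10·1368·16 + 7·7353·1 + 6·6536·5 = 1413807.
1413807 mod 58824 = 2031.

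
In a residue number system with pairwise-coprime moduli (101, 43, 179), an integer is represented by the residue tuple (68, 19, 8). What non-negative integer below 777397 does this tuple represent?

342256

From x ≡ 68 (mod 101) write x = 68 + 101t. Substituting into x ≡ 19 (mod 43) gives 101t ≡ 37 (mod 43), and since 15⁻¹ ≡ 23 (mod 43), t ≡ 34. Hence x ≡ 68 + 101·34 = 3502 (mod 4343).
From x ≡ 3502 (mod 4343) write x = 3502 + 4343t. Substituting into x ≡ 8 (mod 179) gives 4343t ≡ 86 (mod 179), and since 47⁻¹ ≡ 80 (mod 179), t ≡ 78. Hence x ≡ 3502 + 4343·78 = 342256 (mod 777397).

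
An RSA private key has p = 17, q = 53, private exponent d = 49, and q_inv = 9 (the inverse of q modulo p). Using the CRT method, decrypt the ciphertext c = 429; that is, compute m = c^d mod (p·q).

650

d_p = d mod (p−1) = 49 mod 16 = 1; d_q = d mod (q−1) = 49.
m₁ = c^(d_p) mod p: c ≡ 4 (mod 17), and 4^1 mod 17 = 4.
m₂ = c^(d_q) mod q: c ≡ 5 (mod 53), and 5^49 mod 53 = 14.
h = q_inv·(m₁ − m₂) mod p = 9·(4 − 14) mod 17 = 12.
m = m₂ + h·q = 14 + 12·53 = 650.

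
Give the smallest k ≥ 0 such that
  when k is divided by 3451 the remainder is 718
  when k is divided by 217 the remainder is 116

gcd(3451, 217) = 7 and 7 | (116 − 718), so the pair is consistent; merging gives k ≡ 28326 (mod 106981), where 106981 = lcm(3451, 217).
The solution is unique modulo lcm(3451, 217) = 106981.

28326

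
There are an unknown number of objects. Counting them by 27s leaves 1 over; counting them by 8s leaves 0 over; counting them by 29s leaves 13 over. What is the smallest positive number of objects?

5320

From N ≡ 1 (mod 27) write N = 1 + 27t. Substituting into N ≡ 0 (mod 8) gives 27t ≡ 7 (mod 8), and since 3⁻¹ ≡ 3 (mod 8), t ≡ 5. Hence N ≡ 1 + 27·5 = 136 (mod 216).
From N ≡ 136 (mod 216) write N = 136 + 216t. Substituting into N ≡ 13 (mod 29) gives 216t ≡ 22 (mod 29), and since 13⁻¹ ≡ 9 (mod 29), t ≡ 24. Hence N ≡ 136 + 216·24 = 5320 (mod 6264).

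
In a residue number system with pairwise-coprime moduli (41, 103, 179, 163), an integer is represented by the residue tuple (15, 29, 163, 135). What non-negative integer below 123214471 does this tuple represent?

From x ≡ 15 (mod 41) write x = 15 + 41t. Substituting into x ≡ 29 (mod 103) gives 41t ≡ 14 (mod 103), and since 41⁻¹ ≡ 98 (mod 103), t ≡ 33. Hence x ≡ 15 + 41·33 = 1368 (mod 4223).
From x ≡ 1368 (mod 4223) write x = 1368 + 4223t. Substituting into x ≡ 163 (mod 179) gives 4223t ≡ 48 (mod 179), and since 106⁻¹ ≡ 76 (mod 179), t ≡ 68. Hence x ≡ 1368 + 4223·68 = 288532 (mod 755917).
From x ≡ 288532 (mod 755917) write x = 288532 + 755917t. Substituting into x ≡ 135 (mod 163) gives 755917t ≡ 113 (mod 163), and since 86⁻¹ ≡ 127 (mod 163), t ≡ 7. Hence x ≡ 288532 + 755917·7 = 5579951 (mod 123214471).

5579951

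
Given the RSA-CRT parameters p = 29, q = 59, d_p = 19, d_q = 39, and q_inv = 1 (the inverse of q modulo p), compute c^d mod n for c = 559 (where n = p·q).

m₁ = c^(d_p) mod p: c ≡ 8 (mod 29), and 8^19 mod 29 = 2.
m₂ = c^(d_q) mod q: c ≡ 28 (mod 59), and 28^39 mod 59 = 22.
h = q_inv·(m₁ − m₂) mod p = 1·(2 − 22) mod 29 = 9.
m = m₂ + h·q = 22 + 9·59 = 553.

553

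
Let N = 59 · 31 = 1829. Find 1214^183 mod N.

528

Mod 59: 1214 ≡ 34; by Fermat, exponent reduces to 183 mod 58 = 9; 34^9 ≡ 56 (mod 59).
Mod 31: 1214 ≡ 5; by Fermat, exponent reduces to 183 mod 30 = 3; 5^3 ≡ 1 (mod 31).
Combine by CRT: x ≡ 56 (mod 59), x ≡ 1 (mod 31) ⇒ x ≡ 528 (mod 1829).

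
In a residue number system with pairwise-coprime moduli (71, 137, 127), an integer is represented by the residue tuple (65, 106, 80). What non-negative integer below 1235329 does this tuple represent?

135462

The moduli are pairwise coprime; N = 71·137·127 = 1235329.
N/71 = 17399; 17399 ≡ 4 (mod 71); 4·18 ≡ 1, so inverse 18.
N/137 = 9017; 9017 ≡ 112 (mod 137); 112·126 ≡ 1, so inverse 126.
N/127 = 9727; 9727 ≡ 75 (mod 127); 75·105 ≡ 1, so inverse 105.
x ≡ 65·17399·18 + 106·9017·126 + 80·9727·105 = 222494682.
222494682 mod 1235329 = 135462.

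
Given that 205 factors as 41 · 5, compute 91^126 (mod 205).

Mod 41: 91 ≡ 9; by Fermat, exponent reduces to 126 mod 40 = 6; 9^6 ≡ 40 (mod 41).
Mod 5: 91 ≡ 1; by Fermat, exponent reduces to 126 mod 4 = 2; 1^2 ≡ 1 (mod 5).
Combine by CRT: x ≡ 40 (mod 41), x ≡ 1 (mod 5) ⇒ x ≡ 81 (mod 205).

81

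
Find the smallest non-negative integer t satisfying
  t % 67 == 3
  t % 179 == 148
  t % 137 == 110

The moduli are pairwise coprime; N = 67·179·137 = 1643041.
N/67 = 24523; 24523 ≡ 1 (mod 67), inverse 1.
N/179 = 9179; 9179 ≡ 50 (mod 179); 50·111 ≡ 1, so inverse 111.
N/137 = 11993; 11993 ≡ 74 (mod 137); 74·50 ≡ 1, so inverse 50.
t ≡ 3·24523·1 + 148·9179·111 + 110·11993·50 = 216827681.
216827681 mod 1643041 = 1589310.

1589310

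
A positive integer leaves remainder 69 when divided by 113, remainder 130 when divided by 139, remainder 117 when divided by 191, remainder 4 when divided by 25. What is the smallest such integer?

The moduli are pairwise coprime; M = 113·139·191·25 = 75000925.
M/113 = 663725; 663725 ≡ 76 (mod 113); 76·58 ≡ 1, so inverse 58.
M/139 = 539575; 539575 ≡ 116 (mod 139); 116·6 ≡ 1, so inverse 6.
M/191 = 392675; 392675 ≡ 170 (mod 191); 170·100 ≡ 1, so inverse 100.
M/25 = 3000037; 3000037 ≡ 12 (mod 25); 12·23 ≡ 1, so inverse 23.
n ≡ 69·663725·58 + 130·539575·6 + 117·392675·100 + 4·3000037·23 = 7947396854.
7947396854 mod 75000925 = 72299729.

72299729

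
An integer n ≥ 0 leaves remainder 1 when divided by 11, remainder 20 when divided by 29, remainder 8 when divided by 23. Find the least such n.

The moduli are pairwise coprime; M = 11·29·23 = 7337.
M/11 = 667; 667 ≡ 7 (mod 11); 7·8 ≡ 1, so inverse 8.
M/29 = 253; 253 ≡ 21 (mod 29); 21·18 ≡ 1, so inverse 18.
M/23 = 319; 319 ≡ 20 (mod 23); 20·15 ≡ 1, so inverse 15.
n ≡ 1·667·8 + 20·253·18 + 8·319·15 = 134696.
134696 mod 7337 = 2630.

2630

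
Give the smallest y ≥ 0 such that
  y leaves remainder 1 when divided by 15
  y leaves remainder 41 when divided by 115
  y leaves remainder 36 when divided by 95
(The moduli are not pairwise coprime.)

gcd(15, 115) = 5 and 5 | (41 − 1), so the pair is consistent; merging gives y ≡ 271 (mod 345), where 345 = lcm(15, 115).
gcd(345, 95) = 5 and 5 | (36 − 271), so the pair is consistent; merging gives y ≡ 1651 (mod 6555), where 6555 = lcm(345, 95).
The solution is unique modulo lcm(15, 115, 95) = 6555.

1651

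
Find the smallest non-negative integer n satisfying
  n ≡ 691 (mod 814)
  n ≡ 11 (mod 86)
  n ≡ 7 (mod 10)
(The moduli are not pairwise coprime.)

56857

Combine the congruences pairwise.
gcd(814, 86) = 2 and 2 | (11 − 691), so the pair is consistent; merging gives n ≡ 21855 (mod 35002), where 35002 = lcm(814, 86).
gcd(35002, 10) = 2 and 2 | (7 − 21855), so the pair is consistent; merging gives n ≡ 56857 (mod 175010), where 175010 = lcm(35002, 10).
The solution is unique modulo lcm(814, 86, 10) = 175010.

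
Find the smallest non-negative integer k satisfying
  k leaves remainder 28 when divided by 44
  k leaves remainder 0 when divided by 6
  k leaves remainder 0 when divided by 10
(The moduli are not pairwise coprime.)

gcd(44, 6) = 2 and 2 | (0 − 28), so the pair is consistent; merging gives k ≡ 72 (mod 132), where 132 = lcm(44, 6).
gcd(132, 10) = 2 and 2 | (0 − 72), so the pair is consistent; merging gives k ≡ 600 (mod 660), where 660 = lcm(132, 10).
The solution is unique modulo lcm(44, 6, 10) = 660.

600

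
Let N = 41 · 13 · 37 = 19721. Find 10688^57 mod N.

12927

Mod 41: 10688 ≡ 28; by Fermat, exponent reduces to 57 mod 40 = 17; 28^17 ≡ 12 (mod 41).
Mod 13: 10688 ≡ 2; by Fermat, exponent reduces to 57 mod 12 = 9; 2^9 ≡ 5 (mod 13).
Mod 37: 10688 ≡ 32; by Fermat, exponent reduces to 57 mod 36 = 21; 32^21 ≡ 14 (mod 37).
Combine by CRT: x ≡ 12 (mod 41), x ≡ 5 (mod 13), x ≡ 14 (mod 37) ⇒ x ≡ 12927 (mod 19721).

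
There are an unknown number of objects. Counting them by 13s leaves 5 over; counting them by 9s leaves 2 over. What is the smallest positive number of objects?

83

From N ≡ 5 (mod 13) write N = 5 + 13t. Substituting into N ≡ 2 (mod 9) gives 13t ≡ 6 (mod 9), and since 4⁻¹ ≡ 7 (mod 9), t ≡ 6. Hence N ≡ 5 + 13·6 = 83 (mod 117).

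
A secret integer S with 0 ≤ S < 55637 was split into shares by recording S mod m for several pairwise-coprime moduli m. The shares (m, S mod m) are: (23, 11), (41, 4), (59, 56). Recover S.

52566

The moduli are pairwise coprime; N = 23·41·59 = 55637.
N/23 = 2419; 2419 ≡ 4 (mod 23); 4·6 ≡ 1, so inverse 6.
N/41 = 1357; 1357 ≡ 4 (mod 41); 4·31 ≡ 1, so inverse 31.
N/59 = 943; 943 ≡ 58 (mod 59); 58·58 ≡ 1, so inverse 58.
S ≡ 11·2419·6 + 4·1357·31 + 56·943·58 = 3390786.
3390786 mod 55637 = 52566.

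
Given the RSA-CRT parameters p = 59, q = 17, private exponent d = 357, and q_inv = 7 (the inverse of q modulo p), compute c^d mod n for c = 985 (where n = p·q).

611

d_p = d mod (p−1) = 357 mod 58 = 9; d_q = d mod (q−1) = 5.
m₁ = c^(d_p) mod p: c ≡ 41 (mod 59), and 41^9 mod 59 = 21.
m₂ = c^(d_q) mod q: c ≡ 16 (mod 17), and 16^5 mod 17 = 16.
h = q_inv·(m₁ − m₂) mod p = 7·(21 − 16) mod 59 = 35.
m = m₂ + h·q = 16 + 35·17 = 611.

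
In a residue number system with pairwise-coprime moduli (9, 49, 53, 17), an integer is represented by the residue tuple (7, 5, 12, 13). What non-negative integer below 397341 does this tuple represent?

From x ≡ 7 (mod 9) write x = 7 + 9t. Substituting into x ≡ 5 (mod 49) gives 9t ≡ 47 (mod 49), and since 9⁻¹ ≡ 11 (mod 49), t ≡ 27. Hence x ≡ 7 + 9·27 = 250 (mod 441).
From x ≡ 250 (mod 441) write x = 250 + 441t. Substituting into x ≡ 12 (mod 53) gives 441t ≡ 27 (mod 53), and since 17⁻¹ ≡ 25 (mod 53), t ≡ 39. Hence x ≡ 250 + 441·39 = 17449 (mod 23373).
From x ≡ 17449 (mod 23373) write x = 17449 + 23373t. Substituting into x ≡ 13 (mod 17) gives 23373t ≡ 6 (mod 17), and since 15⁻¹ ≡ 8 (mod 17), t ≡ 14. Hence x ≡ 17449 + 23373·14 = 344671 (mod 397341).

344671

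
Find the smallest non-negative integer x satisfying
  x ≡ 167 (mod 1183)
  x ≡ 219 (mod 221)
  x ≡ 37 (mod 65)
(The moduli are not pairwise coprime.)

Combine the congruences pairwise.
gcd(1183, 221) = 13 and 13 | (219 − 167), so the pair is consistent; merging gives x ≡ 14363 (mod 20111), where 20111 = lcm(1183, 221).
gcd(20111, 65) = 13 and 13 | (37 − 14363), so the pair is consistent; merging gives x ≡ 94807 (mod 100555), where 100555 = lcm(20111, 65).
The solution is unique modulo lcm(1183, 221, 65) = 100555.

94807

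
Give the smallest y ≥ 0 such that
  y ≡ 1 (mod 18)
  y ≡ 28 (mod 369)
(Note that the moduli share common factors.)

397

gcd(18, 369) = 9 and 9 | (28 − 1), so the pair is consistent; merging gives y ≡ 397 (mod 738), where 738 = lcm(18, 369).
The solution is unique modulo lcm(18, 369) = 738.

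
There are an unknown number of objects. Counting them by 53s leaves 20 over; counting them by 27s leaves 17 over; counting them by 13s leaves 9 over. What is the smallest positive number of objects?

The moduli are pairwise coprime; M = 53·27·13 = 18603.
M/53 = 351; 351 ≡ 33 (mod 53); 33·45 ≡ 1, so inverse 45.
M/27 = 689; 689 ≡ 14 (mod 27); 14·2 ≡ 1, so inverse 2.
M/13 = 1431; 1431 ≡ 1 (mod 13), inverse 1.
N ≡ 20·351·45 + 17·689·2 + 9·1431·1 = 352205.
352205 mod 18603 = 17351.

17351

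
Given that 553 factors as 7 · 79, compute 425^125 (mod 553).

Mod 7: 425 ≡ 5; by Fermat, exponent reduces to 125 mod 6 = 5; 5^5 ≡ 3 (mod 7).
Mod 79: 425 ≡ 30; by Fermat, exponent reduces to 125 mod 78 = 47; 30^47 ≡ 68 (mod 79).
Combine by CRT: x ≡ 3 (mod 7), x ≡ 68 (mod 79) ⇒ x ≡ 542 (mod 553).

542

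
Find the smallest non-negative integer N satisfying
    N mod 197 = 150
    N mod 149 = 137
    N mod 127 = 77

Combine the congruences pairwise.
From N ≡ 150 (mod 197) write N = 150 + 197t. Substituting into N ≡ 137 (mod 149) gives 197t ≡ 136 (mod 149), and since 48⁻¹ ≡ 59 (mod 149), t ≡ 127. Hence N ≡ 150 + 197·127 = 25169 (mod 29353).
From N ≡ 25169 (mod 29353) write N = 25169 + 29353t. Substituting into N ≡ 77 (mod 127) gives 29353t ≡ 54 (mod 127), and since 16⁻¹ ≡ 8 (mod 127), t ≡ 51. Hence N ≡ 25169 + 29353·51 = 1522172 (mod 3727831).

1522172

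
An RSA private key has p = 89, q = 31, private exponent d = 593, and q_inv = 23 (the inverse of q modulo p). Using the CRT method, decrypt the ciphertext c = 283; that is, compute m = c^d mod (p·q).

d_p = d mod (p−1) = 593 mod 88 = 65; d_q = d mod (q−1) = 23.
m₁ = c^(d_p) mod p: c ≡ 16 (mod 89), and 16^65 mod 89 = 39.
m₂ = c^(d_q) mod q: c ≡ 4 (mod 31), and 4^23 mod 31 = 2.
h = q_inv·(m₁ − m₂) mod p = 23·(39 − 2) mod 89 = 50.
m = m₂ + h·q = 2 + 50·31 = 1552.

1552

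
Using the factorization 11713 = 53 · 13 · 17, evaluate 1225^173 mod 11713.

Mod 53: 1225 ≡ 6; by Fermat, exponent reduces to 173 mod 52 = 17; 6^17 ≡ 29 (mod 53).
Mod 13: 1225 ≡ 3; by Fermat, exponent reduces to 173 mod 12 = 5; 3^5 ≡ 9 (mod 13).
Mod 17: 1225 ≡ 1; by Fermat, exponent reduces to 173 mod 16 = 13; 1^13 ≡ 1 (mod 17).
Combine by CRT: x ≡ 29 (mod 53), x ≡ 9 (mod 13), x ≡ 1 (mod 17) ⇒ x ≡ 3792 (mod 11713).

3792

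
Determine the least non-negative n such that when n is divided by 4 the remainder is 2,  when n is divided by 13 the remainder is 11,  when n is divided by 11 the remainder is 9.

From n ≡ 2 (mod 4) write n = 2 + 4t. Substituting into n ≡ 11 (mod 13) gives 4t ≡ 9 (mod 13), and since 4⁻¹ ≡ 10 (mod 13), t ≡ 12. Hence n ≡ 2 + 4·12 = 50 (mod 52).
From n ≡ 50 (mod 52) write n = 50 + 52t. Substituting into n ≡ 9 (mod 11) gives 52t ≡ 3 (mod 11), and since 8⁻¹ ≡ 7 (mod 11), t ≡ 10. Hence n ≡ 50 + 52·10 = 570 (mod 572).

570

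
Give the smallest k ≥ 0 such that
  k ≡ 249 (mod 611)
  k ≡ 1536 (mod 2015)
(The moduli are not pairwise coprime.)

7581

Combine the congruences pairwise.
gcd(611, 2015) = 13 and 13 | (1536 − 249), so the pair is consistent; merging gives k ≡ 7581 (mod 94705), where 94705 = lcm(611, 2015).
The solution is unique modulo lcm(611, 2015) = 94705.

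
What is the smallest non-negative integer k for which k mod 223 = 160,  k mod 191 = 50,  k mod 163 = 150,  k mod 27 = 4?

22469863

Combine the congruences pairwise.
From k ≡ 160 (mod 223) write k = 160 + 223t. Substituting into k ≡ 50 (mod 191) gives 223t ≡ 81 (mod 191), and since 32⁻¹ ≡ 6 (mod 191), t ≡ 104. Hence k ≡ 160 + 223·104 = 23352 (mod 42593).
From k ≡ 23352 (mod 42593) write k = 23352 + 42593t. Substituting into k ≡ 150 (mod 163) gives 42593t ≡ 107 (mod 163), and since 50⁻¹ ≡ 75 (mod 163), t ≡ 38. Hence k ≡ 23352 + 42593·38 = 1641886 (mod 6942659).
From k ≡ 1641886 (mod 6942659) write k = 1641886 + 6942659t. Substituting into k ≡ 4 (mod 27) gives 6942659t ≡ 15 (mod 27), and since 14⁻¹ ≡ 2 (mod 27), t ≡ 3. Hence k ≡ 1641886 + 6942659·3 = 22469863 (mod 187451793).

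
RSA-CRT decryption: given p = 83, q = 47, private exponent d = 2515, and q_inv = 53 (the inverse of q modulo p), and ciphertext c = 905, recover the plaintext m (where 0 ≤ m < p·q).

d_p = d mod (p−1) = 2515 mod 82 = 55; d_q = d mod (q−1) = 31.
m₁ = c^(d_p) mod p: c ≡ 75 (mod 83), and 75^55 mod 83 = 81.
m₂ = c^(d_q) mod q: c ≡ 12 (mod 47), and 12^31 mod 47 = 34.
h = q_inv·(m₁ − m₂) mod p = 53·(81 − 34) mod 83 = 1.
m = m₂ + h·q = 34 + 1·47 = 81.

81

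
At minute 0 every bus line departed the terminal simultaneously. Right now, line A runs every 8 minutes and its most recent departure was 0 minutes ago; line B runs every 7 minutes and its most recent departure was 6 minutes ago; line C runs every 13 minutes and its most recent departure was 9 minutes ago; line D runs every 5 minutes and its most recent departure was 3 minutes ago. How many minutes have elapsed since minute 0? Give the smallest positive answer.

48

Combine the congruences pairwise.
From t ≡ 0 (mod 8) write t = 0 + 8s. Substituting into t ≡ 6 (mod 7) gives 8s ≡ 6 (mod 7), and since 1⁻¹ ≡ 1 (mod 7), s ≡ 6. Hence t ≡ 0 + 8·6 = 48 (mod 56).
From t ≡ 48 (mod 56) write t = 48 + 56s. Substituting into t ≡ 9 (mod 13) gives 56s ≡ 0 (mod 13), and since 4⁻¹ ≡ 10 (mod 13), s ≡ 0. Hence t ≡ 48 + 56·0 = 48 (mod 728).
From t ≡ 48 (mod 728) write t = 48 + 728s. Substituting into t ≡ 3 (mod 5) gives 728s ≡ 0 (mod 5), and since 3⁻¹ ≡ 2 (mod 5), s ≡ 0. Hence t ≡ 48 + 728·0 = 48 (mod 3640).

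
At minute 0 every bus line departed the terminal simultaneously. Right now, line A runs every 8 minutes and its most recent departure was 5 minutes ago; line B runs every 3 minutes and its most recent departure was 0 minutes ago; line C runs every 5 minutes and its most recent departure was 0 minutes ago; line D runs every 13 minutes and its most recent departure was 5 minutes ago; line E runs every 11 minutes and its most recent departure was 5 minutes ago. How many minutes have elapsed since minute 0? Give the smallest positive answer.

11445

The moduli are pairwise coprime; N = 8·3·5·13·11 = 17160.
N/8 = 2145; 2145 ≡ 1 (mod 8), inverse 1.
N/3 = 5720; 5720 ≡ 2 (mod 3); 2·2 ≡ 1, so inverse 2.
N/5 = 3432; 3432 ≡ 2 (mod 5); 2·3 ≡ 1, so inverse 3.
N/13 = 1320; 1320 ≡ 7 (mod 13); 7·2 ≡ 1, so inverse 2.
N/11 = 1560; 1560 ≡ 9 (mod 11); 9·5 ≡ 1, so inverse 5.
t ≡ 5·2145·1 + 0·5720·2 + 0·3432·3 + 5·1320·2 + 5·1560·5 = 62925.
62925 mod 17160 = 11445.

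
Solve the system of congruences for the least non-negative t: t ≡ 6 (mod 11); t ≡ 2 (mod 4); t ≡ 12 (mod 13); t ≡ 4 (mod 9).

The moduli are pairwise coprime; N = 11·4·13·9 = 5148.
N/11 = 468; 468 ≡ 6 (mod 11); 6·2 ≡ 1, so inverse 2.
N/4 = 1287; 1287 ≡ 3 (mod 4); 3·3 ≡ 1, so inverse 3.
N/13 = 396; 396 ≡ 6 (mod 13); 6·11 ≡ 1, so inverse 11.
N/9 = 572; 572 ≡ 5 (mod 9); 5·2 ≡ 1, so inverse 2.
t ≡ 6·468·2 + 2·1287·3 + 12·396·11 + 4·572·2 = 70186.
70186 mod 5148 = 3262.

3262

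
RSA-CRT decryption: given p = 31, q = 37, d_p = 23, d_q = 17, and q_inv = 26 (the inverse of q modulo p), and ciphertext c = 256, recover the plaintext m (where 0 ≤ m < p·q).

419

m₁ = c^(d_p) mod p: c ≡ 8 (mod 31), and 8^23 mod 31 = 16.
m₂ = c^(d_q) mod q: c ≡ 34 (mod 37), and 34^17 mod 37 = 12.
h = q_inv·(m₁ − m₂) mod p = 26·(16 − 12) mod 31 = 11.
m = m₂ + h·q = 12 + 11·37 = 419.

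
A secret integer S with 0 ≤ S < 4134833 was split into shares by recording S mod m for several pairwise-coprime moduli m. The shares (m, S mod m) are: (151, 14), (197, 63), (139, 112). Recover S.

From S ≡ 14 (mod 151) write S = 14 + 151t. Substituting into S ≡ 63 (mod 197) gives 151t ≡ 49 (mod 197), and since 151⁻¹ ≡ 167 (mod 197), t ≡ 106. Hence S ≡ 14 + 151·106 = 16020 (mod 29747).
From S ≡ 16020 (mod 29747) write S = 16020 + 29747t. Substituting into S ≡ 112 (mod 139) gives 29747t ≡ 77 (mod 139), and since 1⁻¹ ≡ 1 (mod 139), t ≡ 77. Hence S ≡ 16020 + 29747·77 = 2306539 (mod 4134833).

2306539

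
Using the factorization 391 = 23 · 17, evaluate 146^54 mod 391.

26

Mod 23: 146 ≡ 8; by Fermat, exponent reduces to 54 mod 22 = 10; 8^10 ≡ 3 (mod 23).
Mod 17: 146 ≡ 10; by Fermat, exponent reduces to 54 mod 16 = 6; 10^6 ≡ 9 (mod 17).
Combine by CRT: x ≡ 3 (mod 23), x ≡ 9 (mod 17) ⇒ x ≡ 26 (mod 391).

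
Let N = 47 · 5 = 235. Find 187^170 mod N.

Mod 47: 187 ≡ 46; by Fermat, exponent reduces to 170 mod 46 = 32; 46^32 ≡ 1 (mod 47).
Mod 5: 187 ≡ 2; by Fermat, exponent reduces to 170 mod 4 = 2; 2^2 ≡ 4 (mod 5).
Combine by CRT: x ≡ 1 (mod 47), x ≡ 4 (mod 5) ⇒ x ≡ 189 (mod 235).

189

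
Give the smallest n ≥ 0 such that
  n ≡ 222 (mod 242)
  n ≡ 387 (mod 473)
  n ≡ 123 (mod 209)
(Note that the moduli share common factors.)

17888

gcd(242, 473) = 11 and 11 | (387 − 222), so the pair is consistent; merging gives n ≡ 7482 (mod 10406), where 10406 = lcm(242, 473).
gcd(10406, 209) = 11 and 11 | (123 − 7482), so the pair is consistent; merging gives n ≡ 17888 (mod 197714), where 197714 = lcm(10406, 209).
The solution is unique modulo lcm(242, 473, 209) = 197714.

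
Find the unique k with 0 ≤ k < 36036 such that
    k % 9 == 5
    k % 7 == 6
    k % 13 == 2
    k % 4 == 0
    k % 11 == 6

The moduli are pairwise coprime; N = 9·7·13·4·11 = 36036.
N/9 = 4004; 4004 ≡ 8 (mod 9); 8·8 ≡ 1, so inverse 8.
N/7 = 5148; 5148 ≡ 3 (mod 7); 3·5 ≡ 1, so inverse 5.
N/13 = 2772; 2772 ≡ 3 (mod 13); 3·9 ≡ 1, so inverse 9.
N/4 = 9009; 9009 ≡ 1 (mod 4), inverse 1.
N/11 = 3276; 3276 ≡ 9 (mod 11); 9·5 ≡ 1, so inverse 5.
k ≡ 5·4004·8 + 6·5148·5 + 2·2772·9 + 0·9009·1 + 6·3276·5 = 462776.
462776 mod 36036 = 30344.

30344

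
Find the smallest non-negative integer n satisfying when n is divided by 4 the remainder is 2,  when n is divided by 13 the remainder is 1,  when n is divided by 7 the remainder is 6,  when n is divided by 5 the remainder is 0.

1210

From n ≡ 2 (mod 4) write n = 2 + 4t. Substituting into n ≡ 1 (mod 13) gives 4t ≡ 12 (mod 13), and since 4⁻¹ ≡ 10 (mod 13), t ≡ 3. Hence n ≡ 2 + 4·3 = 14 (mod 52).
From n ≡ 14 (mod 52) write n = 14 + 52t. Substituting into n ≡ 6 (mod 7) gives 52t ≡ 6 (mod 7), and since 3⁻¹ ≡ 5 (mod 7), t ≡ 2. Hence n ≡ 14 + 52·2 = 118 (mod 364).
From n ≡ 118 (mod 364) write n = 118 + 364t. Substituting into n ≡ 0 (mod 5) gives 364t ≡ 2 (mod 5), and since 4⁻¹ ≡ 4 (mod 5), t ≡ 3. Hence n ≡ 118 + 364·3 = 1210 (mod 1820).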